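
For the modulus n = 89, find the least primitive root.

φ(89) = 89 − 1 = 88 = 2^3 · 11.
g is a primitive root iff g^(88/q) ≢ 1 (mod 89) for each prime q ∈ {2, 11}.
g = 2: 2^44 ≡ 1 — hits 1, so not a primitive root.
g = 3: 3^44 ≡ 88; 3^8 ≡ 64 — none is 1, so 3 is a primitive root.
So 3 is the smallest generator of (Z/89Z)^×.

3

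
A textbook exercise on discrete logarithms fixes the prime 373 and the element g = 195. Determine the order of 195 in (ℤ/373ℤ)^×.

372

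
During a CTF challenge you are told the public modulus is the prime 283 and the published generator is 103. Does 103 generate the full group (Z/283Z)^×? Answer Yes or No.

No

φ(283) = 283 − 1 = 282 = 2 · 3 · 47.
An element g generates (Z/283Z)^× iff g^(282/q) ≢ 1 (mod 283) for each prime q ∈ {2, 3, 47}.
103^141 ≡ 1 (mod 283)  [q = 2: ≡ 1 ✗]
103^94 ≡ 238 (mod 283)  [q = 3: ≢ 1 ✓]
103^6 ≡ 134 (mod 283)  [q = 47: ≢ 1 ✓]
The check at q = 2 fails, so 103 generates a proper subgroup.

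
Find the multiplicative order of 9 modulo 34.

The order of 9 must divide φ(34) = φ(2)·φ(17) = 1·16 = 16 = 2^4.
Divisors of 16: 1, 2, 4, 8, 16.
Evaluate successive powers at the divisors of 16:
9^1 ≡ 9 (mod 34)
9^2 ≡ 13 (mod 34)
9^4 ≡ 33 (mod 34)
9^8 ≡ 1 (mod 34) ✓
The smallest such exponent is 8, so the order of 9 is 8.

8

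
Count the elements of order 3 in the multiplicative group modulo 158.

2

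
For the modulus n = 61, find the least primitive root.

φ(61) = 61 − 1 = 60 = 2^2 · 3 · 5.
Test candidates g = 2, 3, … against the prime factors q ∈ {2, 3, 5} of φ(61): g is a generator iff g^(60/q) ≢ 1 for every such q.
g = 2: 2^30 ≡ 60; 2^20 ≡ 47; 2^12 ≡ 9 — none is 1, so 2 is a primitive root.
Hence the least primitive root of 61 is 2.

2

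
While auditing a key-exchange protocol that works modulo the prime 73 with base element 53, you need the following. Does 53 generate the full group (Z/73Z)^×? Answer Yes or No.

Yes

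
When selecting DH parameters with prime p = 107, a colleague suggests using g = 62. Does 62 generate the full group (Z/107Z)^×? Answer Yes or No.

No

φ(107) = 107 − 1 = 106 = 2 · 53.
It suffices to check that the order of 62 is not a proper divisor of 106: compute 62^(106/q) for q ∈ {2, 53}.
62^53 ≡ 1 (mod 107)  [q = 2: ≡ 1 ✗]
62^2 ≡ 99 (mod 107)  [q = 53: ≢ 1 ✓]
Since 62^53 ≡ 1, the order of 62 divides 53 < 106, so 62 is not a primitive root.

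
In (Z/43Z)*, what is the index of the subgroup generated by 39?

3

ord(39) | φ(43) = 43 − 1 = 42 = 2 · 3 · 7.
Divisors of 42: 1, 2, 3, 6, 7, 14, 21, 42.
Compute 39^d (mod 43) for the divisors d until we hit 1:
39^1 ≡ 39
39^2 ≡ 16
39^3 ≡ 22
39^6 ≡ 11
39^7 ≡ 42
39^14 ≡ 1
Thus |⟨39⟩| = ord(39) = 14.
The index is φ(43) / ord(39) = 42 / 14 = 3.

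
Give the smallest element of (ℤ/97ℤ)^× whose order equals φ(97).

5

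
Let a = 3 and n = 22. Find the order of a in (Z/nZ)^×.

5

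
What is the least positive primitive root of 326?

3

φ(326) = φ(2)·φ(163) = 1·162 = 162 = 2 · 3^4.
g is a primitive root iff g^(162/q) ≢ 1 (mod 326) for each prime q ∈ {2, 3}.
g = 2: gcd(2, 326) = 2 > 1, not a unit — skip.
g = 3: 3^81 ≡ 325; 3^54 ≡ 221 — none is 1, so 3 is a primitive root.
So 3 is the smallest generator of (Z/326Z)^×.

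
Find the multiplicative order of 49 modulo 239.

119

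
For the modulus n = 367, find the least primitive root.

φ(367) = 367 − 1 = 366 = 2 · 3 · 61.
Test candidates g = 2, 3, … against the prime factors q ∈ {2, 3, 61} of φ(367): g is a generator iff g^(366/q) ≢ 1 for every such q.
g = 2: 2^183 ≡ 1 — hits 1, so not a primitive root.
g = 3: 3^183 ≡ 366; 3^122 ≡ 1 — hits 1, so not a primitive root.
g = 4: 4^183 ≡ 1 — hits 1, so not a primitive root.
g = 5: 5^183 ≡ 366; 5^122 ≡ 1 — hits 1, so not a primitive root.
g = 6: 6^183 ≡ 366; 6^122 ≡ 283; 6^6 ≡ 47 — none is 1, so 6 is a primitive root.
The smallest primitive root modulo 367 is 6.

6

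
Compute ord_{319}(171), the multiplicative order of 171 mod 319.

Since 171 ∈ (Z/319Z)^×, its order divides φ(319) = φ(11·29) = (11−1)·(29−1) = 10·28 = 280 = 2^3 · 5 · 7.
Divisors of 280: 1, 2, 4, 5, 7, 8, 10, 14, 20, 28, 35, 40, 56, 70, 140, 280.
Test each divisor d:
171^1 ≡ 171 (mod 319)
171^2 ≡ 212 (mod 319)
171^4 ≡ 284 (mod 319)
171^5 ≡ 76 (mod 319)
171^7 ≡ 162 (mod 319)
171^8 ≡ 268 (mod 319)
171^10 ≡ 34 (mod 319)
171^14 ≡ 86 (mod 319)
171^20 ≡ 199 (mod 319)
171^28 ≡ 59 (mod 319)
171^35 ≡ 307 (mod 319)
171^40 ≡ 45 (mod 319)
171^56 ≡ 291 (mod 319)
171^70 ≡ 144 (mod 319)
171^140 ≡ 1 (mod 319) ✓
The smallest such exponent is 140, so the order of 171 is 140.

140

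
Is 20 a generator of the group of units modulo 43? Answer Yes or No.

Yes

φ(43) = 43 − 1 = 42 = 2 · 3 · 7.
It suffices to check that the order of 20 is not a proper divisor of 42: compute 20^(42/q) for q ∈ {2, 3, 7}.
20^21 ≡ 42 (mod 43)  [q = 2: ≢ 1 ✓]
20^14 ≡ 36 (mod 43)  [q = 3: ≢ 1 ✓]
20^6 ≡ 4 (mod 43)  [q = 7: ≢ 1 ✓]
All checks pass, so 20 has order 42 and is a primitive root modulo 43.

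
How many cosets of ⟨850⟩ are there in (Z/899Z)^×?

The order of 850 must divide φ(899) = φ(29·31) = (29−1)·(31−1) = 28·30 = 840 = 2^3 · 3 · 5 · 7.
Divisors of 840: 1, 2, 3, 4, 5, 6, 7, 8, 10, 12, 14, 15, 20, 21, 24, 28, 30, 35, 40, 42, 56, 60, 70, 84, 105, 120, 140, 168, 210, 280, 420, 840.
Evaluate successive powers at the divisors of 840:
850^1 ≡ 850
850^2 ≡ 603
850^3 ≡ 120
850^4 ≡ 413
850^5 ≡ 440
850^6 ≡ 16
850^7 ≡ 115
850^8 ≡ 658
850^10 ≡ 315
850^12 ≡ 256
850^14 ≡ 639
850^15 ≡ 154
850^20 ≡ 335
850^21 ≡ 666
850^24 ≡ 808
850^28 ≡ 175
850^30 ≡ 342
850^35 ≡ 347
850^40 ≡ 749
850^42 ≡ 349
850^56 ≡ 59
850^60 ≡ 94
850^70 ≡ 842
850^84 ≡ 436
850^105 ≡ 898
850^120 ≡ 745
850^140 ≡ 552
850^168 ≡ 407
850^210 ≡ 1
Thus |⟨850⟩| = ord(850) = 210.
The index is φ(899) / ord(850) = 840 / 210 = 4.

4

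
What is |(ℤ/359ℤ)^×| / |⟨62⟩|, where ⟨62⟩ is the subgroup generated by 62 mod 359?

By Lagrange's theorem, ord_359(62) divides φ(359) = 359 − 1 = 358 = 2 · 179.
Divisors of 358: 1, 2, 179, 358.
Test each divisor d:
62^1 ≡ 62
62^2 ≡ 254
62^179 ≡ 358
62^358 ≡ 1
The order of 62 is 358, so the subgroup it generates has 358 elements.
Index = |(Z/359Z)^×| / |⟨62⟩| = 358 / 358 = 1.

1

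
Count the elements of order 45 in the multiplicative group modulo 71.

0

φ(71) = 71 − 1 = 70 = 2 · 5 · 7.
Since (Z/71Z)^× is cyclic of order 70, the number of elements of order d is φ(d) when d | 70 and 0 otherwise.
45 does not divide 70, so no element of (Z/71Z)^× has order 45.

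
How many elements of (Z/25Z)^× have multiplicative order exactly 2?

φ(25) = φ(5^2) = 5·(5−1) = 20 = 2^2 · 5.
Since (Z/25Z)^× is cyclic of order 20, the number of elements of order d is φ(d) when d | 20 and 0 otherwise.
2 | 20, and φ(2) = 2 − 1 = 1.

1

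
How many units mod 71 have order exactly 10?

4

φ(71) = 71 − 1 = 70 = 2 · 5 · 7.
(Z/71Z)^× is cyclic (|G| = 70); a cyclic group of order m has exactly φ(d) elements of each order d | m, and none otherwise.
10 = 2 · 5 divides 70, and φ(10) = 4.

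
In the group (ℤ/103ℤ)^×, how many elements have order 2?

φ(103) = 103 − 1 = 102 = 2 · 3 · 17.
(Z/103Z)^× is cyclic (|G| = 102); a cyclic group of order m has exactly φ(d) elements of each order d | m, and none otherwise.
2 | 102, and φ(2) = 2 − 1 = 1.

1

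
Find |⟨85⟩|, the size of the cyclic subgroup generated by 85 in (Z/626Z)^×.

78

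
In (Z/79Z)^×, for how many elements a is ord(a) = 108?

0

φ(79) = 79 − 1 = 78 = 2 · 3 · 13.
In a cyclic group of order 78, there are φ(d) elements of order d for each divisor d of 78, and zero for non-divisors.
108 does not divide 78, so no element of (Z/79Z)^× has order 108.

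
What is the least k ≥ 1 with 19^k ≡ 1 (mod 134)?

33

Since 19 ∈ (Z/134Z)^×, its order divides φ(134) = φ(2)·φ(67) = 1·66 = 66 = 2 · 3 · 11.
Divisors of 66: 1, 2, 3, 6, 11, 22, 33, 66.
Test each divisor d:
19^1 ≡ 19
19^2 ≡ 93
19^3 ≡ 25
19^6 ≡ 89
19^11 ≡ 29
19^22 ≡ 37
19^33 ≡ 1
Hence ord(19) = 33.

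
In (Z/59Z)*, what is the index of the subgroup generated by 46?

2

Since 46 ∈ (Z/59Z)^×, its order divides φ(59) = 59 − 1 = 58 = 2 · 29.
Divisors of 58: 1, 2, 29, 58.
Test each divisor d:
46^1 ≡ 46 (mod 59)
46^2 ≡ 51 (mod 59)
46^29 ≡ 1 (mod 59) ✓
So ord_59(46) = 29, hence |⟨46⟩| = 29.
The index is φ(59) / ord(46) = 58 / 29 = 2.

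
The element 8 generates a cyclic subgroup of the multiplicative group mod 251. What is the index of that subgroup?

5

The order of 8 must divide φ(251) = 251 − 1 = 250 = 2 · 5^3.
Divisors of 250: 1, 2, 5, 10, 25, 50, 125, 250.
Evaluate successive powers at the divisors of 250:
8^1 ≡ 8 (mod 251)
8^2 ≡ 64 (mod 251)
8^5 ≡ 138 (mod 251)
8^10 ≡ 219 (mod 251)
8^25 ≡ 250 (mod 251)
8^50 ≡ 1 (mod 251) ✓
The order of 8 is 50, so the subgroup it generates has 50 elements.
The index is φ(251) / ord(8) = 250 / 50 = 5.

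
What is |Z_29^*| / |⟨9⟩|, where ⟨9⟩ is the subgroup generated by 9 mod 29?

The order of 9 must divide φ(29) = 29 − 1 = 28 = 2^2 · 7.
Divisors of 28: 1, 2, 4, 7, 14, 28.
Compute 9^d (mod 29) for the divisors d until we hit 1:
9^1 ≡ 9 (mod 29)
9^2 ≡ 23 (mod 29)
9^4 ≡ 7 (mod 29)
9^7 ≡ 28 (mod 29)
9^14 ≡ 1 (mod 29) ✓
So ord_29(9) = 14, hence |⟨9⟩| = 14.
Index = |(Z/29Z)^×| / |⟨9⟩| = 28 / 14 = 2.

2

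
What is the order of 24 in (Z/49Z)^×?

42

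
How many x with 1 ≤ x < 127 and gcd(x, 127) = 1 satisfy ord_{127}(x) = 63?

36

φ(127) = 127 − 1 = 126 = 2 · 3^2 · 7.
In a cyclic group of order 126, there are φ(d) elements of order d for each divisor d of 126, and zero for non-divisors.
63 = 3^2 · 7 divides 126, and φ(63) = 36.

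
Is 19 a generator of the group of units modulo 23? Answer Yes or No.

Yes

φ(23) = 23 − 1 = 22 = 2 · 11.
It suffices to check that the order of 19 is not a proper divisor of 22: compute 19^(22/q) for q ∈ {2, 11}.
19^11 ≡ 22 (mod 23)  [q = 2: ≢ 1 ✓]
19^2 ≡ 16 (mod 23)  [q = 11: ≢ 1 ✓]
Every test exponent gives a nontrivial residue, hence 19 generates the full group.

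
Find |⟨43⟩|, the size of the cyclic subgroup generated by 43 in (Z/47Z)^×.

ord(43) | φ(47) = 47 − 1 = 46 = 2 · 23.
Divisors of 46: 1, 2, 23, 46.
Evaluate successive powers at the divisors of 46:
43^1 ≡ 43 (mod 47)
43^2 ≡ 16 (mod 47)
43^23 ≡ 46 (mod 47)
43^46 ≡ 1 (mod 47) ✓
The smallest such exponent is 46, so the order of 43 is 46.

46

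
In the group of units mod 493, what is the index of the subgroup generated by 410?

8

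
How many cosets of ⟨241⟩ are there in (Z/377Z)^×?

4

By Lagrange's theorem, ord_377(241) divides φ(377) = φ(13·29) = (13−1)·(29−1) = 12·28 = 336 = 2^4 · 3 · 7.
Divisors of 336: 1, 2, 3, 4, 6, 7, 8, 12, 14, 16, 21, 24, 28, 42, 48, 56, 84, 112, 168, 336.
Test each divisor d:
241^1 ≡ 241 (mod 377)
241^2 ≡ 23 (mod 377)
241^3 ≡ 265 (mod 377)
241^4 ≡ 152 (mod 377)
241^6 ≡ 103 (mod 377)
241^7 ≡ 318 (mod 377)
241^8 ≡ 107 (mod 377)
241^12 ≡ 53 (mod 377)
241^14 ≡ 88 (mod 377)
241^16 ≡ 139 (mod 377)
241^21 ≡ 86 (mod 377)
241^24 ≡ 170 (mod 377)
241^28 ≡ 204 (mod 377)
241^42 ≡ 233 (mod 377)
241^48 ≡ 248 (mod 377)
241^56 ≡ 146 (mod 377)
241^84 ≡ 1 (mod 377) ✓
Thus |⟨241⟩| = ord(241) = 84.
[(Z/377Z)^× : ⟨241⟩] = 336/84 = 4.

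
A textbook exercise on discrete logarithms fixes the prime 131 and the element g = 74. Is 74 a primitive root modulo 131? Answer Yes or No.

No

φ(131) = 131 − 1 = 130 = 2 · 5 · 13.
74 is a primitive root mod 131 iff 74^(φ(131)/q) ≢ 1 for every prime q | φ(131), i.e. q ∈ {2, 5, 13}.
74^65 ≡ 1 (mod 131)  [q = 2: ≡ 1 ✗]
74^26 ≡ 58 (mod 131)  [q = 5: ≢ 1 ✓]
74^10 ≡ 62 (mod 131)  [q = 13: ≢ 1 ✓]
Since 74^65 ≡ 1, the order of 74 divides 65 < 130, so 74 is not a primitive root.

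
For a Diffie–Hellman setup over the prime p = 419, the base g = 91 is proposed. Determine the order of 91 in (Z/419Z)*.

209

The order of 91 must divide φ(419) = 419 − 1 = 418 = 2 · 11 · 19.
Divisors of 418: 1, 2, 11, 19, 22, 38, 209, 418.
Check 91^d mod 419 for each divisor in increasing order:
91^1 ≡ 91 (mod 419)
91^2 ≡ 320 (mod 419)
91^11 ≡ 379 (mod 419)
91^19 ≡ 152 (mod 419)
91^22 ≡ 343 (mod 419)
91^38 ≡ 59 (mod 419)
91^209 ≡ 1 (mod 419) ✓
The smallest such exponent is 209, so the order of 91 is 209.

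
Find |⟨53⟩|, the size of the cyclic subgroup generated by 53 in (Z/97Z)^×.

48

By Lagrange's theorem, ord_97(53) divides φ(97) = 97 − 1 = 96 = 2^5 · 3.
Divisors of 96: 1, 2, 3, 4, 6, 8, 12, 16, 24, 32, 48, 96.
Test each divisor d:
53^1 ≡ 53
53^2 ≡ 93
53^3 ≡ 79
53^4 ≡ 16
53^6 ≡ 33
53^8 ≡ 62
53^12 ≡ 22
53^16 ≡ 61
53^24 ≡ 96
53^32 ≡ 35
53^48 ≡ 1
So ord_97(53) = 48.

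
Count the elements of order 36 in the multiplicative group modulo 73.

12

φ(73) = 73 − 1 = 72 = 2^3 · 3^2.
(Z/73Z)^× is cyclic (|G| = 72); a cyclic group of order m has exactly φ(d) elements of each order d | m, and none otherwise.
36 = 2^2 · 3^2 divides 72, and φ(36) = 12.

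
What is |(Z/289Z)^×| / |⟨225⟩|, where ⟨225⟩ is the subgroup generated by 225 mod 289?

4

Since 225 ∈ (Z/289Z)^×, its order divides φ(289) = φ(17^2) = 17·(17−1) = 272 = 2^4 · 17.
Divisors of 272: 1, 2, 4, 8, 16, 17, 34, 68, 136, 272.
Check 225^d mod 289 for each divisor in increasing order:
225^1 ≡ 225
225^2 ≡ 50
225^4 ≡ 188
225^8 ≡ 86
225^16 ≡ 171
225^17 ≡ 38
225^34 ≡ 288
225^68 ≡ 1
The order of 225 is 68, so the subgroup it generates has 68 elements.
[(Z/289Z)^× : ⟨225⟩] = 272/68 = 4.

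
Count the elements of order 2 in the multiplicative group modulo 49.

1

φ(49) = φ(7^2) = 7·(7−1) = 42 = 2 · 3 · 7.
(Z/49Z)^× is cyclic (|G| = 42); a cyclic group of order m has exactly φ(d) elements of each order d | m, and none otherwise.
2 | 42, and φ(2) = 2 − 1 = 1.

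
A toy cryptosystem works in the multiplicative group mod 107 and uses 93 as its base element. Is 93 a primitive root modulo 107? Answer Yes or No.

φ(107) = 107 − 1 = 106 = 2 · 53.
An element g generates (Z/107Z)^× iff g^(106/q) ≢ 1 (mod 107) for each prime q ∈ {2, 53}.
93^53 ≡ 106 (mod 107)  [q = 2: ≢ 1 ✓]
93^2 ≡ 89 (mod 107)  [q = 53: ≢ 1 ✓]
Every test exponent gives a nontrivial residue, hence 93 generates the full group.

Yes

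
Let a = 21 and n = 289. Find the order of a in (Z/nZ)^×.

ord(21) | φ(289) = φ(17^2) = 17·(17−1) = 272 = 2^4 · 17.
Divisors of 272: 1, 2, 4, 8, 16, 17, 34, 68, 136, 272.
Check 21^d mod 289 for each divisor in increasing order:
21^1 ≡ 21 (mod 289)
21^2 ≡ 152 (mod 289)
21^4 ≡ 273 (mod 289)
21^8 ≡ 256 (mod 289)
21^16 ≡ 222 (mod 289)
21^17 ≡ 38 (mod 289)
21^34 ≡ 288 (mod 289)
21^68 ≡ 1 (mod 289) ✓
Therefore the multiplicative order of 21 modulo 289 is 68.

68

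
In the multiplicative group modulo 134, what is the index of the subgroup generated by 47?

The order of 47 must divide φ(134) = φ(2)·φ(67) = 1·66 = 66 = 2 · 3 · 11.
Divisors of 66: 1, 2, 3, 6, 11, 22, 33, 66.
Compute 47^d (mod 134) for the divisors d until we hit 1:
47^1 ≡ 47 (mod 134)
47^2 ≡ 65 (mod 134)
47^3 ≡ 107 (mod 134)
47^6 ≡ 59 (mod 134)
47^11 ≡ 37 (mod 134)
47^22 ≡ 29 (mod 134)
47^33 ≡ 1 (mod 134) ✓
So ord_134(47) = 33, hence |⟨47⟩| = 33.
Index = |(Z/134Z)^×| / |⟨47⟩| = 66 / 33 = 2.

2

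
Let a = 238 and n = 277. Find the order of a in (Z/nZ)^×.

69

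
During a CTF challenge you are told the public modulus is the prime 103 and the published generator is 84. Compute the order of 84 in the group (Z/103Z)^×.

By Lagrange's theorem, ord_103(84) divides φ(103) = 103 − 1 = 102 = 2 · 3 · 17.
Divisors of 102: 1, 2, 3, 6, 17, 34, 51, 102.
Test each divisor d:
84^1 ≡ 84
84^2 ≡ 52
84^3 ≡ 42
84^6 ≡ 13
84^17 ≡ 47
84^34 ≡ 46
84^51 ≡ 102
84^102 ≡ 1
Therefore the multiplicative order of 84 modulo 103 is 102.

102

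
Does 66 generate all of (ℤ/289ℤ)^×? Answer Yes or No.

φ(289) = φ(17^2) = 17·(17−1) = 272 = 2^4 · 17.
An element g generates (Z/289Z)^× iff g^(272/q) ≢ 1 (mod 289) for each prime q ∈ {2, 17}.
66^136 ≡ 1 (mod 289)  [q = 2: ≡ 1 ✗]
66^16 ≡ 256 (mod 289)  [q = 17: ≢ 1 ✓]
The check at q = 2 fails, so 66 generates a proper subgroup.

No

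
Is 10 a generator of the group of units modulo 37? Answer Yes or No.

φ(37) = 37 − 1 = 36 = 2^2 · 3^2.
An element g generates (Z/37Z)^× iff g^(36/q) ≢ 1 (mod 37) for each prime q ∈ {2, 3}.
10^18 ≡ 1 (mod 37)  [q = 2: ≡ 1 ✗]
10^12 ≡ 1 (mod 37)  [q = 3: ≡ 1 ✗]
10^18 ≡ 1 shows ord(10) | 18, strictly less than φ(37); not a primitive root.

No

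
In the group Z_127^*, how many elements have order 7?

6

φ(127) = 127 − 1 = 126 = 2 · 3^2 · 7.
In a cyclic group of order 126, there are φ(d) elements of order d for each divisor d of 126, and zero for non-divisors.
7 | 126, and φ(7) = 7 − 1 = 6.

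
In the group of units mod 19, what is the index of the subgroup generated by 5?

The order of 5 must divide φ(19) = 19 − 1 = 18 = 2 · 3^2.
Divisors of 18: 1, 2, 3, 6, 9, 18.
Test each divisor d:
5^1 ≡ 5 (mod 19)
5^2 ≡ 6 (mod 19)
5^3 ≡ 11 (mod 19)
5^6 ≡ 7 (mod 19)
5^9 ≡ 1 (mod 19) ✓
The order of 5 is 9, so the subgroup it generates has 9 elements.
Index = |(Z/19Z)^×| / |⟨5⟩| = 18 / 9 = 2.

2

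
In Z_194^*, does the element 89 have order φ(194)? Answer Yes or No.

No

φ(194) = φ(2)·φ(97) = 1·96 = 96 = 2^5 · 3.
Test 89^(96/q) mod 194 for each prime factor q of 96:
89^48 ≡ 1 (mod 194)  [q = 2: ≡ 1 ✗]
89^32 ≡ 1 (mod 194)  [q = 3: ≡ 1 ✗]
The check at q = 2 fails, so 89 generates a proper subgroup.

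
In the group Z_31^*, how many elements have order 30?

φ(31) = 31 − 1 = 30 = 2 · 3 · 5.
In a cyclic group of order 30, there are φ(d) elements of order d for each divisor d of 30, and zero for non-divisors.
30 = 2 · 3 · 5 divides 30, and φ(30) = 8.

8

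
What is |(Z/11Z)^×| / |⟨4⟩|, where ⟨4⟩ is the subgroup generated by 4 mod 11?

2

ord(4) | φ(11) = 11 − 1 = 10 = 2 · 5.
Divisors of 10: 1, 2, 5, 10.
Evaluate successive powers at the divisors of 10:
4^1 ≡ 4 (mod 11)
4^2 ≡ 5 (mod 11)
4^5 ≡ 1 (mod 11) ✓
Thus |⟨4⟩| = ord(4) = 5.
[(Z/11Z)^× : ⟨4⟩] = 10/5 = 2.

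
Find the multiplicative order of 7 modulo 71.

ord(7) | φ(71) = 71 − 1 = 70 = 2 · 5 · 7.
Divisors of 70: 1, 2, 5, 7, 10, 14, 35, 70.
Test each divisor d:
7^1 ≡ 7 (mod 71)
7^2 ≡ 49 (mod 71)
7^5 ≡ 51 (mod 71)
7^7 ≡ 14 (mod 71)
7^10 ≡ 45 (mod 71)
7^14 ≡ 54 (mod 71)
7^35 ≡ 70 (mod 71)
7^70 ≡ 1 (mod 71) ✓
The smallest such exponent is 70, so the order of 7 is 70.

70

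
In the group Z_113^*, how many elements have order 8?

φ(113) = 113 − 1 = 112 = 2^4 · 7.
(Z/113Z)^× is cyclic (|G| = 112); a cyclic group of order m has exactly φ(d) elements of each order d | m, and none otherwise.
8 = 2^3 divides 112, and φ(8) = 4.

4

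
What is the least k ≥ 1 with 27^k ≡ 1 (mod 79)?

Since 27 ∈ (Z/79Z)^×, its order divides φ(79) = 79 − 1 = 78 = 2 · 3 · 13.
Divisors of 78: 1, 2, 3, 6, 13, 26, 39, 78.
Compute 27^d (mod 79) for the divisors d until we hit 1:
27^1 ≡ 27 (mod 79)
27^2 ≡ 18 (mod 79)
27^3 ≡ 12 (mod 79)
27^6 ≡ 65 (mod 79)
27^13 ≡ 78 (mod 79)
27^26 ≡ 1 (mod 79) ✓
Therefore the multiplicative order of 27 modulo 79 is 26.

26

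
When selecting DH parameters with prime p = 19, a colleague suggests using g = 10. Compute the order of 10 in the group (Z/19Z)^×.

ord(10) | φ(19) = 19 − 1 = 18 = 2 · 3^2.
Divisors of 18: 1, 2, 3, 6, 9, 18.
Compute 10^d (mod 19) for the divisors d until we hit 1:
10^1 ≡ 10 (mod 19)
10^2 ≡ 5 (mod 19)
10^3 ≡ 12 (mod 19)
10^6 ≡ 11 (mod 19)
10^9 ≡ 18 (mod 19)
10^18 ≡ 1 (mod 19) ✓
So ord_19(10) = 18.

18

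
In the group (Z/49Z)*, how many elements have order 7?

φ(49) = φ(7^2) = 7·(7−1) = 42 = 2 · 3 · 7.
Since (Z/49Z)^× is cyclic of order 42, the number of elements of order d is φ(d) when d | 42 and 0 otherwise.
7 | 42, and φ(7) = 7 − 1 = 6.

6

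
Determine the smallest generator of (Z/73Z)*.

5

φ(73) = 73 − 1 = 72 = 2^3 · 3^2.
Test candidates g = 2, 3, … against the prime factors q ∈ {2, 3} of φ(73): g is a generator iff g^(72/q) ≢ 1 for every such q.
g = 2: 2^36 ≡ 1 — hits 1, so not a primitive root.
g = 3: 3^36 ≡ 1 — hits 1, so not a primitive root.
g = 4: 4^36 ≡ 1 — hits 1, so not a primitive root.
g = 5: 5^36 ≡ 72; 5^24 ≡ 8 — none is 1, so 5 is a primitive root.
So 5 is the smallest generator of (Z/73Z)^×.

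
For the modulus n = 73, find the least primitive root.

φ(73) = 73 − 1 = 72 = 2^3 · 3^2.
g is a primitive root iff g^(72/q) ≢ 1 (mod 73) for each prime q ∈ {2, 3}.
g = 2: 2^36 ≡ 1 — hits 1, so not a primitive root.
g = 3: 3^36 ≡ 1 — hits 1, so not a primitive root.
g = 4: 4^36 ≡ 1 — hits 1, so not a primitive root.
g = 5: 5^36 ≡ 72; 5^24 ≡ 8 — none is 1, so 5 is a primitive root.
The smallest primitive root modulo 73 is 5.

5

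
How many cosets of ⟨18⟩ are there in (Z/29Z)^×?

By Lagrange's theorem, ord_29(18) divides φ(29) = 29 − 1 = 28 = 2^2 · 7.
Divisors of 28: 1, 2, 4, 7, 14, 28.
Compute 18^d (mod 29) for the divisors d until we hit 1:
18^1 ≡ 18 (mod 29)
18^2 ≡ 5 (mod 29)
18^4 ≡ 25 (mod 29)
18^7 ≡ 17 (mod 29)
18^14 ≡ 28 (mod 29)
18^28 ≡ 1 (mod 29) ✓
The order of 18 is 28, so the subgroup it generates has 28 elements.
[(Z/29Z)^× : ⟨18⟩] = 28/28 = 1.

1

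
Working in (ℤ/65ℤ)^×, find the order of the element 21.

Since 21 ∈ (Z/65Z)^×, its order divides φ(65) = φ(5·13) = (5−1)·(13−1) = 4·12 = 48 = 2^4 · 3.
Divisors of 48: 1, 2, 3, 4, 6, 8, 12, 16, 24, 48.
Evaluate successive powers at the divisors of 48:
21^1 ≡ 21
21^2 ≡ 51
21^3 ≡ 31
21^4 ≡ 1
So ord_65(21) = 4.

4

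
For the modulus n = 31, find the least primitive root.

3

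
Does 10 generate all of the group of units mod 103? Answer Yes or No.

No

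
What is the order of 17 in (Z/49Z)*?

42

The order of 17 must divide φ(49) = φ(7^2) = 7·(7−1) = 42 = 2 · 3 · 7.
Divisors of 42: 1, 2, 3, 6, 7, 14, 21, 42.
Evaluate successive powers at the divisors of 42:
17^1 ≡ 17 (mod 49)
17^2 ≡ 44 (mod 49)
17^3 ≡ 13 (mod 49)
17^6 ≡ 22 (mod 49)
17^7 ≡ 31 (mod 49)
17^14 ≡ 30 (mod 49)
17^21 ≡ 48 (mod 49)
17^42 ≡ 1 (mod 49) ✓
The smallest such exponent is 42, so the order of 17 is 42.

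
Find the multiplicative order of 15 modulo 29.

28

ord(15) | φ(29) = 29 − 1 = 28 = 2^2 · 7.
Divisors of 28: 1, 2, 4, 7, 14, 28.
Test each divisor d:
15^1 ≡ 15 (mod 29)
15^2 ≡ 22 (mod 29)
15^4 ≡ 20 (mod 29)
15^7 ≡ 17 (mod 29)
15^14 ≡ 28 (mod 29)
15^28 ≡ 1 (mod 29) ✓
Hence ord(15) = 28.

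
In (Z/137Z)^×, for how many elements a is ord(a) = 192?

φ(137) = 137 − 1 = 136 = 2^3 · 17.
In a cyclic group of order 136, there are φ(d) elements of order d for each divisor d of 136, and zero for non-divisors.
Here 136 is not a multiple of 192, so there are no elements of order 192.

0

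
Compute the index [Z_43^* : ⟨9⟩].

2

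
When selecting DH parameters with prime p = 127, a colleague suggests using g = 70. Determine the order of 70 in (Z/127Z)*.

63

ord(70) | φ(127) = 127 − 1 = 126 = 2 · 3^2 · 7.
Divisors of 126: 1, 2, 3, 6, 7, 9, 14, 18, 21, 42, 63, 126.
Check 70^d mod 127 for each divisor in increasing order:
70^1 ≡ 70 (mod 127)
70^2 ≡ 74 (mod 127)
70^3 ≡ 100 (mod 127)
70^6 ≡ 94 (mod 127)
70^7 ≡ 103 (mod 127)
70^9 ≡ 2 (mod 127)
70^14 ≡ 68 (mod 127)
70^18 ≡ 4 (mod 127)
70^21 ≡ 19 (mod 127)
70^42 ≡ 107 (mod 127)
70^63 ≡ 1 (mod 127) ✓
Therefore the multiplicative order of 70 modulo 127 is 63.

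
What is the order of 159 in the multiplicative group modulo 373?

372

ord(159) | φ(373) = 373 − 1 = 372 = 2^2 · 3 · 31.
Divisors of 372: 1, 2, 3, 4, 6, 12, 31, 62, 93, 124, 186, 372.
Check 159^d mod 373 for each divisor in increasing order:
159^1 ≡ 159 (mod 373)
159^2 ≡ 290 (mod 373)
159^3 ≡ 231 (mod 373)
159^4 ≡ 175 (mod 373)
159^6 ≡ 22 (mod 373)
159^12 ≡ 111 (mod 373)
159^31 ≡ 200 (mod 373)
159^62 ≡ 89 (mod 373)
159^93 ≡ 269 (mod 373)
159^124 ≡ 88 (mod 373)
159^186 ≡ 372 (mod 373)
159^372 ≡ 1 (mod 373) ✓
Hence ord(159) = 372.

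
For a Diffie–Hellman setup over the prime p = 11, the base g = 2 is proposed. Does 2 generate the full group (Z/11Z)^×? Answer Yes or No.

Yes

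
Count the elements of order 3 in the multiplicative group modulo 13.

2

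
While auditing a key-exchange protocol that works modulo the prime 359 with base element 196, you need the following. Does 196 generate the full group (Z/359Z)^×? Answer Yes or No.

No

φ(359) = 359 − 1 = 358 = 2 · 179.
196 is a primitive root mod 359 iff 196^(φ(359)/q) ≢ 1 for every prime q | φ(359), i.e. q ∈ {2, 179}.
196^179 ≡ 1 (mod 359)  [q = 2: ≡ 1 ✗]
196^2 ≡ 3 (mod 359)  [q = 179: ≢ 1 ✓]
196^179 ≡ 1 shows ord(196) | 179, strictly less than φ(359); not a primitive root.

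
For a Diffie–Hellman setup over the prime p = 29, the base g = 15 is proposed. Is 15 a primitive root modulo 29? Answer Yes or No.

Yes

φ(29) = 29 − 1 = 28 = 2^2 · 7.
15 is a primitive root mod 29 iff 15^(φ(29)/q) ≢ 1 for every prime q | φ(29), i.e. q ∈ {2, 7}.
15^14 ≡ 28 (mod 29)  [q = 2: ≢ 1 ✓]
15^4 ≡ 20 (mod 29)  [q = 7: ≢ 1 ✓]
Every test exponent gives a nontrivial residue, hence 15 generates the full group.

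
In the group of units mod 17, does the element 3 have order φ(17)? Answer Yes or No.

Yes

φ(17) = 17 − 1 = 16 = 2^4.
Test 3^(16/q) mod 17 for each prime factor q of 16:
3^8 ≡ 16 (mod 17)  [q = 2: ≢ 1 ✓]
Every test exponent gives a nontrivial residue, hence 3 generates the full group.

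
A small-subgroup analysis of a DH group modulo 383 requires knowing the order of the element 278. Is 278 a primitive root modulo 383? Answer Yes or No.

No

φ(383) = 383 − 1 = 382 = 2 · 191.
Test 278^(382/q) mod 383 for each prime factor q of 382:
278^191 ≡ 1 (mod 383)  [q = 2: ≡ 1 ✗]
278^2 ≡ 301 (mod 383)  [q = 191: ≢ 1 ✓]
The check at q = 2 fails, so 278 generates a proper subgroup.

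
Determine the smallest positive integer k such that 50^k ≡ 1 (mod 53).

52

By Lagrange's theorem, ord_53(50) divides φ(53) = 53 − 1 = 52 = 2^2 · 13.
Divisors of 52: 1, 2, 4, 13, 26, 52.
Test each divisor d:
50^1 ≡ 50
50^2 ≡ 9
50^4 ≡ 28
50^13 ≡ 23
50^26 ≡ 52
50^52 ≡ 1
So ord_53(50) = 52.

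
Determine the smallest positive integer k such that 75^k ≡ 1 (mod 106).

52

The order of 75 must divide φ(106) = φ(2)·φ(53) = 1·52 = 52 = 2^2 · 13.
Divisors of 52: 1, 2, 4, 13, 26, 52.
Compute 75^d (mod 106) for the divisors d until we hit 1:
75^1 ≡ 75
75^2 ≡ 7
75^4 ≡ 49
75^13 ≡ 23
75^26 ≡ 105
75^52 ≡ 1
So ord_106(75) = 52.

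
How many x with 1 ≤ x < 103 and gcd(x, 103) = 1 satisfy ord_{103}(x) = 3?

φ(103) = 103 − 1 = 102 = 2 · 3 · 17.
In a cyclic group of order 102, there are φ(d) elements of order d for each divisor d of 102, and zero for non-divisors.
3 | 102, and φ(3) = 3 − 1 = 2.

2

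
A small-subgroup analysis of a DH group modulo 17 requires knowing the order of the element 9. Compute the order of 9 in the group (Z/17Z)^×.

ord(9) | φ(17) = 17 − 1 = 16 = 2^4.
Divisors of 16: 1, 2, 4, 8, 16.
Check 9^d mod 17 for each divisor in increasing order:
9^1 ≡ 9
9^2 ≡ 13
9^4 ≡ 16
9^8 ≡ 1
Therefore the multiplicative order of 9 modulo 17 is 8.

8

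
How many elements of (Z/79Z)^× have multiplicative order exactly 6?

2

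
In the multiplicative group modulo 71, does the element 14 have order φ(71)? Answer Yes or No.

No

φ(71) = 71 − 1 = 70 = 2 · 5 · 7.
14 is a primitive root mod 71 iff 14^(φ(71)/q) ≢ 1 for every prime q | φ(71), i.e. q ∈ {2, 5, 7}.
14^35 ≡ 70 (mod 71)  [q = 2: ≢ 1 ✓]
14^14 ≡ 5 (mod 71)  [q = 5: ≢ 1 ✓]
14^10 ≡ 1 (mod 71)  [q = 7: ≡ 1 ✗]
Since 14^10 ≡ 1, the order of 14 divides 10 < 70, so 14 is not a primitive root.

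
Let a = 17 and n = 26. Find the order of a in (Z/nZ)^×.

6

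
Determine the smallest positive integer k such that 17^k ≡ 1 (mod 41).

40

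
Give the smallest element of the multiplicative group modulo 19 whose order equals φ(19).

φ(19) = 19 − 1 = 18 = 2 · 3^2.
g is a primitive root iff g^(18/q) ≢ 1 (mod 19) for each prime q ∈ {2, 3}.
g = 2: 2^9 ≡ 18; 2^6 ≡ 7 — none is 1, so 2 is a primitive root.
So 2 is the smallest generator of (Z/19Z)^×.

2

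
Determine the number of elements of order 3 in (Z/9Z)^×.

2

φ(9) = φ(3^2) = 3·(3−1) = 6 = 2 · 3.
In a cyclic group of order 6, there are φ(d) elements of order d for each divisor d of 6, and zero for non-divisors.
3 | 6, and φ(3) = 3 − 1 = 2.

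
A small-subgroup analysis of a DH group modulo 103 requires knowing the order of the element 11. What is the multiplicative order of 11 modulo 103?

102

ord(11) | φ(103) = 103 − 1 = 102 = 2 · 3 · 17.
Divisors of 102: 1, 2, 3, 6, 17, 34, 51, 102.
Compute 11^d (mod 103) for the divisors d until we hit 1:
11^1 ≡ 11 (mod 103)
11^2 ≡ 18 (mod 103)
11^3 ≡ 95 (mod 103)
11^6 ≡ 64 (mod 103)
11^17 ≡ 57 (mod 103)
11^34 ≡ 56 (mod 103)
11^51 ≡ 102 (mod 103)
11^102 ≡ 1 (mod 103) ✓
Therefore the multiplicative order of 11 modulo 103 is 102.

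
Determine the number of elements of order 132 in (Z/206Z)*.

0

φ(206) = φ(2)·φ(103) = 1·102 = 102 = 2 · 3 · 17.
In a cyclic group of order 102, there are φ(d) elements of order d for each divisor d of 102, and zero for non-divisors.
Since 132 ∤ 102, the count is 0.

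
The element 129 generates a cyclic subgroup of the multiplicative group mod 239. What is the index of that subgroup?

1

ord(129) | φ(239) = 239 − 1 = 238 = 2 · 7 · 17.
Divisors of 238: 1, 2, 7, 14, 17, 34, 119, 238.
Check 129^d mod 239 for each divisor in increasing order:
129^1 ≡ 129
129^2 ≡ 150
129^7 ≡ 172
129^14 ≡ 187
129^17 ≡ 229
129^34 ≡ 100
129^119 ≡ 238
129^238 ≡ 1
So ord_239(129) = 238, hence |⟨129⟩| = 238.
[(Z/239Z)^× : ⟨129⟩] = 238/238 = 1.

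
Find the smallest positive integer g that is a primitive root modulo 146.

5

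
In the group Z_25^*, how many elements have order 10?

4

φ(25) = φ(5^2) = 5·(5−1) = 20 = 2^2 · 5.
Since (Z/25Z)^× is cyclic of order 20, the number of elements of order d is φ(d) when d | 20 and 0 otherwise.
10 = 2 · 5 divides 20, and φ(10) = 4.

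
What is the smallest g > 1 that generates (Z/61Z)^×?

2

φ(61) = 61 − 1 = 60 = 2^2 · 3 · 5.
g is a primitive root iff g^(60/q) ≢ 1 (mod 61) for each prime q ∈ {2, 3, 5}.
g = 2: 2^30 ≡ 60; 2^20 ≡ 47; 2^12 ≡ 9 — none is 1, so 2 is a primitive root.
Hence the least primitive root of 61 is 2.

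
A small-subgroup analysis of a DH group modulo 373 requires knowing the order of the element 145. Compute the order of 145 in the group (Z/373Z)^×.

124

The order of 145 must divide φ(373) = 373 − 1 = 372 = 2^2 · 3 · 31.
Divisors of 372: 1, 2, 3, 4, 6, 12, 31, 62, 93, 124, 186, 372.
Check 145^d mod 373 for each divisor in increasing order:
145^1 ≡ 145
145^2 ≡ 137
145^3 ≡ 96
145^4 ≡ 119
145^6 ≡ 264
145^12 ≡ 318
145^31 ≡ 269
145^62 ≡ 372
145^93 ≡ 104
145^124 ≡ 1
Therefore the multiplicative order of 145 modulo 373 is 124.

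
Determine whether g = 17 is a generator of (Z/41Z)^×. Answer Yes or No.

Yes

φ(41) = 41 − 1 = 40 = 2^3 · 5.
It suffices to check that the order of 17 is not a proper divisor of 40: compute 17^(40/q) for q ∈ {2, 5}.
17^20 ≡ 40 (mod 41)  [q = 2: ≢ 1 ✓]
17^8 ≡ 16 (mod 41)  [q = 5: ≢ 1 ✓]
None equal 1, so ord_41(17) = 40: 17 is a primitive root.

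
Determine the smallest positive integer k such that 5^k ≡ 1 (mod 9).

Since 5 ∈ (Z/9Z)^×, its order divides φ(9) = φ(3^2) = 3·(3−1) = 6 = 2 · 3.
Divisors of 6: 1, 2, 3, 6.
Evaluate successive powers at the divisors of 6:
5^1 ≡ 5
5^2 ≡ 7
5^3 ≡ 8
5^6 ≡ 1
Hence ord(5) = 6.

6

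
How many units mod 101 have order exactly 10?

4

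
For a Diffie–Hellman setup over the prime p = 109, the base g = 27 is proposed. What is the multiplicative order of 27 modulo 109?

9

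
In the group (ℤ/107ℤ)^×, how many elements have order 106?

φ(107) = 107 − 1 = 106 = 2 · 53.
Since (Z/107Z)^× is cyclic of order 106, the number of elements of order d is φ(d) when d | 106 and 0 otherwise.
106 = 2 · 53 divides 106, and φ(106) = 52.

52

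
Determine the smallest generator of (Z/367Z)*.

6

φ(367) = 367 − 1 = 366 = 2 · 3 · 61.
Test candidates g = 2, 3, … against the prime factors q ∈ {2, 3, 61} of φ(367): g is a generator iff g^(366/q) ≢ 1 for every such q.
g = 2: 2^183 ≡ 1 — hits 1, so not a primitive root.
g = 3: 3^183 ≡ 366; 3^122 ≡ 1 — hits 1, so not a primitive root.
g = 4: 4^183 ≡ 1 — hits 1, so not a primitive root.
g = 5: 5^183 ≡ 366; 5^122 ≡ 1 — hits 1, so not a primitive root.
g = 6: 6^183 ≡ 366; 6^122 ≡ 283; 6^6 ≡ 47 — none is 1, so 6 is a primitive root.
The smallest primitive root modulo 367 is 6.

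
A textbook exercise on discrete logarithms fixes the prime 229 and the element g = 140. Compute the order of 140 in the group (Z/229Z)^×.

Since 140 ∈ (Z/229Z)^×, its order divides φ(229) = 229 − 1 = 228 = 2^2 · 3 · 19.
Divisors of 228: 1, 2, 3, 4, 6, 12, 19, 38, 57, 76, 114, 228.
Check 140^d mod 229 for each divisor in increasing order:
140^1 ≡ 140 (mod 229)
140^2 ≡ 135 (mod 229)
140^3 ≡ 122 (mod 229)
140^4 ≡ 134 (mod 229)
140^6 ≡ 228 (mod 229)
140^12 ≡ 1 (mod 229) ✓
Therefore the multiplicative order of 140 modulo 229 is 12.

12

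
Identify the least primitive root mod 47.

5

φ(47) = 47 − 1 = 46 = 2 · 23.
g is a primitive root iff g^(46/q) ≢ 1 (mod 47) for each prime q ∈ {2, 23}.
g = 2: 2^23 ≡ 1 — hits 1, so not a primitive root.
g = 3: 3^23 ≡ 1 — hits 1, so not a primitive root.
g = 4: 4^23 ≡ 1 — hits 1, so not a primitive root.
g = 5: 5^23 ≡ 46; 5^2 ≡ 25 — none is 1, so 5 is a primitive root.
So 5 is the smallest generator of (Z/47Z)^×.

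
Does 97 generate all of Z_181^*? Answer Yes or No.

Yes

φ(181) = 181 − 1 = 180 = 2^2 · 3^2 · 5.
It suffices to check that the order of 97 is not a proper divisor of 180: compute 97^(180/q) for q ∈ {2, 3, 5}.
97^90 ≡ 180 (mod 181)  [q = 2: ≢ 1 ✓]
97^60 ≡ 48 (mod 181)  [q = 3: ≢ 1 ✓]
97^36 ≡ 125 (mod 181)  [q = 5: ≢ 1 ✓]
Every test exponent gives a nontrivial residue, hence 97 generates the full group.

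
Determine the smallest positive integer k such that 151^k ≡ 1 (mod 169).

ord(151) | φ(169) = φ(13^2) = 13·(13−1) = 156 = 2^2 · 3 · 13.
Divisors of 156: 1, 2, 3, 4, 6, 12, 13, 26, 39, 52, 78, 156.
Test each divisor d:
151^1 ≡ 151 (mod 169)
151^2 ≡ 155 (mod 169)
151^3 ≡ 83 (mod 169)
151^4 ≡ 27 (mod 169)
151^6 ≡ 129 (mod 169)
151^12 ≡ 79 (mod 169)
151^13 ≡ 99 (mod 169)
151^26 ≡ 168 (mod 169)
151^39 ≡ 70 (mod 169)
151^52 ≡ 1 (mod 169) ✓
The smallest such exponent is 52, so the order of 151 is 52.

52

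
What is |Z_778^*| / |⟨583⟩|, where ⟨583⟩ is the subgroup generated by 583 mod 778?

1

Since 583 ∈ (Z/778Z)^×, its order divides φ(778) = φ(2)·φ(389) = 1·388 = 388 = 2^2 · 97.
Divisors of 388: 1, 2, 4, 97, 194, 388.
Test each divisor d:
583^1 ≡ 583 (mod 778)
583^2 ≡ 681 (mod 778)
583^4 ≡ 73 (mod 778)
583^97 ≡ 115 (mod 778)
583^194 ≡ 777 (mod 778)
583^388 ≡ 1 (mod 778) ✓
Thus |⟨583⟩| = ord(583) = 388.
Index = |(Z/778Z)^×| / |⟨583⟩| = 388 / 388 = 1.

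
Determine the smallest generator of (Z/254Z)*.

φ(254) = φ(2)·φ(127) = 1·126 = 126 = 2 · 3^2 · 7.
Test candidates g = 2, 3, … against the prime factors q ∈ {2, 3, 7} of φ(254): g is a generator iff g^(126/q) ≢ 1 for every such q.
g = 2: gcd(2, 254) = 2 > 1, not a unit — skip.
g = 3: 3^63 ≡ 253; 3^42 ≡ 107; 3^18 ≡ 131 — none is 1, so 3 is a primitive root.
The smallest primitive root modulo 254 is 3.

3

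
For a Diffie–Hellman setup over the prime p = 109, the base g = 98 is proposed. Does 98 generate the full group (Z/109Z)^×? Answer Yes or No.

φ(109) = 109 − 1 = 108 = 2^2 · 3^3.
An element g generates (Z/109Z)^× iff g^(108/q) ≢ 1 (mod 109) for each prime q ∈ {2, 3}.
98^54 ≡ 108 (mod 109)  [q = 2: ≢ 1 ✓]
98^36 ≡ 45 (mod 109)  [q = 3: ≢ 1 ✓]
All checks pass, so 98 has order 108 and is a primitive root modulo 109.

Yes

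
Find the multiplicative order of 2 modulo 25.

20

The order of 2 must divide φ(25) = φ(5^2) = 5·(5−1) = 20 = 2^2 · 5.
Divisors of 20: 1, 2, 4, 5, 10, 20.
Test each divisor d:
2^1 ≡ 2 (mod 25)
2^2 ≡ 4 (mod 25)
2^4 ≡ 16 (mod 25)
2^5 ≡ 7 (mod 25)
2^10 ≡ 24 (mod 25)
2^20 ≡ 1 (mod 25) ✓
Therefore the multiplicative order of 2 modulo 25 is 20.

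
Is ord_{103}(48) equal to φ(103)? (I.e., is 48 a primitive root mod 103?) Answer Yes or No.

Yes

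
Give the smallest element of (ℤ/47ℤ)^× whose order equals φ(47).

φ(47) = 47 − 1 = 46 = 2 · 23.
g is a primitive root iff g^(46/q) ≢ 1 (mod 47) for each prime q ∈ {2, 23}.
g = 2: 2^23 ≡ 1 — hits 1, so not a primitive root.
g = 3: 3^23 ≡ 1 — hits 1, so not a primitive root.
g = 4: 4^23 ≡ 1 — hits 1, so not a primitive root.
g = 5: 5^23 ≡ 46; 5^2 ≡ 25 — none is 1, so 5 is a primitive root.
Hence the least primitive root of 47 is 5.

5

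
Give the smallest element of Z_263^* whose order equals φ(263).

φ(263) = 263 − 1 = 262 = 2 · 131.
g is a primitive root iff g^(262/q) ≢ 1 (mod 263) for each prime q ∈ {2, 131}.
g = 2: 2^131 ≡ 1 — hits 1, so not a primitive root.
g = 3: 3^131 ≡ 1 — hits 1, so not a primitive root.
g = 4: 4^131 ≡ 1 — hits 1, so not a primitive root.
g = 5: 5^131 ≡ 262; 5^2 ≡ 25 — none is 1, so 5 is a primitive root.
The smallest primitive root modulo 263 is 5.

5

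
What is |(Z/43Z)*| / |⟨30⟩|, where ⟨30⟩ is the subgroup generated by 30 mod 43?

1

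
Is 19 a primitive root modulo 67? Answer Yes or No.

φ(67) = 67 − 1 = 66 = 2 · 3 · 11.
19 is a primitive root mod 67 iff 19^(φ(67)/q) ≢ 1 for every prime q | φ(67), i.e. q ∈ {2, 3, 11}.
19^33 ≡ 1 (mod 67)  [q = 2: ≡ 1 ✗]
19^22 ≡ 37 (mod 67)  [q = 3: ≢ 1 ✓]
19^6 ≡ 22 (mod 67)  [q = 11: ≢ 1 ✓]
The check at q = 2 fails, so 19 generates a proper subgroup.

No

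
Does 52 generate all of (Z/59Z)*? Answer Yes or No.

Yes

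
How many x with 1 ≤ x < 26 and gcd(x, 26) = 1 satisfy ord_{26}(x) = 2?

φ(26) = φ(2)·φ(13) = 1·12 = 12 = 2^2 · 3.
In a cyclic group of order 12, there are φ(d) elements of order d for each divisor d of 12, and zero for non-divisors.
2 | 12, and φ(2) = 2 − 1 = 1.

1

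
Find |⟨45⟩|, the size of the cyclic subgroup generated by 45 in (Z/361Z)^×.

ord(45) | φ(361) = φ(19^2) = 19·(19−1) = 342 = 2 · 3^2 · 19.
Divisors of 342: 1, 2, 3, 6, 9, 18, 19, 38, 57, 114, 171, 342.
Check 45^d mod 361 for each divisor in increasing order:
45^1 ≡ 45
45^2 ≡ 220
45^3 ≡ 153
45^6 ≡ 305
45^9 ≡ 96
45^18 ≡ 191
45^19 ≡ 292
45^38 ≡ 68
45^57 ≡ 1
The smallest such exponent is 57, so the order of 45 is 57.

57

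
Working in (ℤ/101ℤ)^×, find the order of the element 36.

5

Since 36 ∈ (Z/101Z)^×, its order divides φ(101) = 101 − 1 = 100 = 2^2 · 5^2.
Divisors of 100: 1, 2, 4, 5, 10, 20, 25, 50, 100.
Check 36^d mod 101 for each divisor in increasing order:
36^1 ≡ 36 (mod 101)
36^2 ≡ 84 (mod 101)
36^4 ≡ 87 (mod 101)
36^5 ≡ 1 (mod 101) ✓
So ord_101(36) = 5.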